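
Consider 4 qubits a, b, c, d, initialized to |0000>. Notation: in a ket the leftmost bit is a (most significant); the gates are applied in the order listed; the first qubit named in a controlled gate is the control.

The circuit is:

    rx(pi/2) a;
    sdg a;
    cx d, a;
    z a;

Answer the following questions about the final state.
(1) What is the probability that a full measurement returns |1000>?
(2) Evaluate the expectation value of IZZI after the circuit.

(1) A full measurement returns |1000> with probability 1/2.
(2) The observable IZZI averages to 1.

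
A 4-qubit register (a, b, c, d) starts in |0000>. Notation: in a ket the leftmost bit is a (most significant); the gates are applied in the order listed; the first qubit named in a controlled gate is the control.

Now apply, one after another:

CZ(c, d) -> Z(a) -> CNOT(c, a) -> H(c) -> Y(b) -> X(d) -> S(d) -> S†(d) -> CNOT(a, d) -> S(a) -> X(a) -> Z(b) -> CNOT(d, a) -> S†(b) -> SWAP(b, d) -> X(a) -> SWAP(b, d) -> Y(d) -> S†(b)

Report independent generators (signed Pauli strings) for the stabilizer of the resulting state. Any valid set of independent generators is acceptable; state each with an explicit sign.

The stabilizer group can be generated by +IIXI, -ZIII, -IZII, +IIIZ, among other valid generating sets.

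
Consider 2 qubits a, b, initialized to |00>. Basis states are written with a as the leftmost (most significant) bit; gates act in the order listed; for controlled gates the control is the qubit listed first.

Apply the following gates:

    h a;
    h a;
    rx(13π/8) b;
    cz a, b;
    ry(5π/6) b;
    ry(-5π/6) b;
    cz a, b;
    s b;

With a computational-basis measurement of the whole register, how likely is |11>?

The probability of measuring |11> is 0. Key observation: the block from step 4 through step 7 cancels to the identity and can be dropped.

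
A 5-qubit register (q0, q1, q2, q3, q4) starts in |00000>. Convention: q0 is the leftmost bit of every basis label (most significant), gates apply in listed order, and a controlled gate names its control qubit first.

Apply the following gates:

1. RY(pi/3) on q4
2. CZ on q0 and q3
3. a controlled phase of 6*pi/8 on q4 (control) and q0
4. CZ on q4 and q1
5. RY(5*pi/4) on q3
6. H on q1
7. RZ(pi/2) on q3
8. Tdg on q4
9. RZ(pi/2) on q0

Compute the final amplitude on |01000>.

|01000> carries amplitude I*sqrt(12 - 6*sqrt(2))/8 in the final state.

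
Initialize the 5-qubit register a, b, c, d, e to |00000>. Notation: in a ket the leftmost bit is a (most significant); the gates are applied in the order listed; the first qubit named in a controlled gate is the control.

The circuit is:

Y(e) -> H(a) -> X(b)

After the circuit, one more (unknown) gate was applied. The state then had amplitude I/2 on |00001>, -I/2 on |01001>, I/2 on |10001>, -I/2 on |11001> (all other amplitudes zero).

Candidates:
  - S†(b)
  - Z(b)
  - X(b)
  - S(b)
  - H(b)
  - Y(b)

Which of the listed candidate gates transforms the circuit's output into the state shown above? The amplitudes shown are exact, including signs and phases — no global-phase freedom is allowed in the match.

It was H(b) that produced the state shown.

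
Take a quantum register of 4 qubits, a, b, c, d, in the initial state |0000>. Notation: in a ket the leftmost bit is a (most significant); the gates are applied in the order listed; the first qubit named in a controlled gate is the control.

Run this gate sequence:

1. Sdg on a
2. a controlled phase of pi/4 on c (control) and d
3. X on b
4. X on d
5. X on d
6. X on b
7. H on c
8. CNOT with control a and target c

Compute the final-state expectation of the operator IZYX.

In the final state, IZYX has expectation 0.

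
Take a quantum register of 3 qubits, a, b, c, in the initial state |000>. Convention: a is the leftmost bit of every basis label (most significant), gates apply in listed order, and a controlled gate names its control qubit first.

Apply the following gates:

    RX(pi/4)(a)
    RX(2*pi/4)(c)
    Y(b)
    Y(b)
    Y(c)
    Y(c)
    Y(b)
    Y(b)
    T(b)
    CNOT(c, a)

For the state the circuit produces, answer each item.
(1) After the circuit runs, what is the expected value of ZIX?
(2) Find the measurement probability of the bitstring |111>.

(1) The expectation value of ZIX is -sqrt(2)/2. Key observation: steps 3-8 multiply out to the identity, so the circuit reduces to the remaining gates.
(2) Outcome |111> occurs with probability 0.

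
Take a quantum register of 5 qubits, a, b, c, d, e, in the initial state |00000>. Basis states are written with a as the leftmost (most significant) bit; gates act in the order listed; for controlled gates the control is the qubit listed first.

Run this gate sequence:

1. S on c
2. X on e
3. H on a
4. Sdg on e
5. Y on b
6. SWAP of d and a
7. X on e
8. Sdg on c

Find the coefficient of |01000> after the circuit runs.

|01000> carries amplitude sqrt(2)/2 in the final state.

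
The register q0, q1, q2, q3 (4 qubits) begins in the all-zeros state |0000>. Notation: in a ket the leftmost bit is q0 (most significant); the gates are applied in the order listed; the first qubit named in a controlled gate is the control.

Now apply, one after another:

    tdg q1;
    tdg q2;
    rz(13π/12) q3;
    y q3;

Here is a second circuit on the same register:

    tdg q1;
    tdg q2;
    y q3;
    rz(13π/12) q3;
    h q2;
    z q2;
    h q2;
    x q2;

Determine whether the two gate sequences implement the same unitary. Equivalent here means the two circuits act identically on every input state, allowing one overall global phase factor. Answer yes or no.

No, they are not equivalent — no single phase factor reconciles the two unitaries.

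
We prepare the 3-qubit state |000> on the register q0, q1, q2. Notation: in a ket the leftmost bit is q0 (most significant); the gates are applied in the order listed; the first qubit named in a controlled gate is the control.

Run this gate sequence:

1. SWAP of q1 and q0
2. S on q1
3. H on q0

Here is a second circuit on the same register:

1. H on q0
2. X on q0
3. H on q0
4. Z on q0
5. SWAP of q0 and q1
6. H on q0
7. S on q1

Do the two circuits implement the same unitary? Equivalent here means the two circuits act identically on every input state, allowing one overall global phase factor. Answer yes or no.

Yes: on every input state the two circuits agree up to one overall phase factor.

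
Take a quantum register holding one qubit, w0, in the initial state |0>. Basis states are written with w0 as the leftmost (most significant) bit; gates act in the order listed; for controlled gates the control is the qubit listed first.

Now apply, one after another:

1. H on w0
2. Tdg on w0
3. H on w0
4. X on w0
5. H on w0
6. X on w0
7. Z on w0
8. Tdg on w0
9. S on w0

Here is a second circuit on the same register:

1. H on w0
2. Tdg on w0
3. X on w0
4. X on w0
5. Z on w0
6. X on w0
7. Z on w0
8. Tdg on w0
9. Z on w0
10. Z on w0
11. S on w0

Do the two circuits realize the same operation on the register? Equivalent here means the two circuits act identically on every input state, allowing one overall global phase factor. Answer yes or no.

Yes — the two circuits implement the same unitary up to a global phase.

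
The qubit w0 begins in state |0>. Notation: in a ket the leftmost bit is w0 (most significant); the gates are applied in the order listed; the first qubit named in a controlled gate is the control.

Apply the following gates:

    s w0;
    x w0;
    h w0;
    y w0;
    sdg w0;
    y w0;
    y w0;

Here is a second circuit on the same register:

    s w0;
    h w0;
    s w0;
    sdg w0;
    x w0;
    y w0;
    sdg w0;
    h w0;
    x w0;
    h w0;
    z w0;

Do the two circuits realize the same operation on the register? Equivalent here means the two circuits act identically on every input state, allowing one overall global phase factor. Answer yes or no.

No — the two circuits implement different unitaries, even allowing a global phase.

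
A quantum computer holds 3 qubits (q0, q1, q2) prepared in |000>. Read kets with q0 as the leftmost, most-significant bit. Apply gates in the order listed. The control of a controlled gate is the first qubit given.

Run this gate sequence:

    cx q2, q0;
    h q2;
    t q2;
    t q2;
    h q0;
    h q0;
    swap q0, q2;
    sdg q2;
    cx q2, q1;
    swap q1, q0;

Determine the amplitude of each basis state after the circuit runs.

The resulting statevector has amplitude sqrt(2)/2 on |000>, sqrt(2)*I/2 on |010>, and 0 on every other basis state.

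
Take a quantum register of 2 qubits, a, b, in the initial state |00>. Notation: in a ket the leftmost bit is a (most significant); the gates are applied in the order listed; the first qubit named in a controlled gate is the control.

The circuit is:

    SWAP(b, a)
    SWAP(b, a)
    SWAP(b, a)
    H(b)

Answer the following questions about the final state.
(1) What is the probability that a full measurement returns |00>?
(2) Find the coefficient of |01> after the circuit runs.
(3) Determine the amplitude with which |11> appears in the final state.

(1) Outcome |00> occurs with probability 1/2. Key observation: steps 2-3 multiply out to the identity, so the circuit reduces to the remaining gates.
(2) The amplitude on |01> is sqrt(2)/2.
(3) The final state's coefficient on |11> equals 0.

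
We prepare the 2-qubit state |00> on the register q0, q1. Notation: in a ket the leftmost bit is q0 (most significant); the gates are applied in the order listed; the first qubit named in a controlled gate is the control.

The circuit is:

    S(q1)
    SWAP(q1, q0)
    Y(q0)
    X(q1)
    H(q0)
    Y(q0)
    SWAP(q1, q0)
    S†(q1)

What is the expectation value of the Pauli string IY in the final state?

The expectation value of IY is -1.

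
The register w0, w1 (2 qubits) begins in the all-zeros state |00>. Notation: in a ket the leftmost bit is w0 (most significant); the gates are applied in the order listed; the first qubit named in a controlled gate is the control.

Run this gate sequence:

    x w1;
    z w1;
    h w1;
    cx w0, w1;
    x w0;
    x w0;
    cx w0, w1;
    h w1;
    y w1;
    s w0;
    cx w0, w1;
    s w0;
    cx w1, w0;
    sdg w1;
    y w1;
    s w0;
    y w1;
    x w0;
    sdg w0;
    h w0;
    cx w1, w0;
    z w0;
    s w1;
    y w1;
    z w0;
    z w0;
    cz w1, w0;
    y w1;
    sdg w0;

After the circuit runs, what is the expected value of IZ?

In the final state, IZ has expectation 1. Key observation: gates 3-8 undo each other exactly, leaving only the rest of the circuit to track.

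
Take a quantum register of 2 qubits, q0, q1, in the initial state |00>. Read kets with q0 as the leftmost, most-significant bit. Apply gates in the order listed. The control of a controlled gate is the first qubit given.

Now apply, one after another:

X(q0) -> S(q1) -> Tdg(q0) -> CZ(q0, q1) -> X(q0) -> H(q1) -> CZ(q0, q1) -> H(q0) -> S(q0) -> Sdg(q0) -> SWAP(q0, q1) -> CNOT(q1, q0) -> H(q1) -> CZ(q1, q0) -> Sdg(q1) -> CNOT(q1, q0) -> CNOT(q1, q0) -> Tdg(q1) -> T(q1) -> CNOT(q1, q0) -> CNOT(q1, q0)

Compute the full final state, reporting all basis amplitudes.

The final amplitudes are -sqrt(2)*exp(3*I*pi/4)/2 on |00>, 0 on |01>, -sqrt(2)*exp(3*I*pi/4)/2 on |10>, 0 on |11>. Key observation: the block from step 16 through step 21 cancels to the identity and can be dropped.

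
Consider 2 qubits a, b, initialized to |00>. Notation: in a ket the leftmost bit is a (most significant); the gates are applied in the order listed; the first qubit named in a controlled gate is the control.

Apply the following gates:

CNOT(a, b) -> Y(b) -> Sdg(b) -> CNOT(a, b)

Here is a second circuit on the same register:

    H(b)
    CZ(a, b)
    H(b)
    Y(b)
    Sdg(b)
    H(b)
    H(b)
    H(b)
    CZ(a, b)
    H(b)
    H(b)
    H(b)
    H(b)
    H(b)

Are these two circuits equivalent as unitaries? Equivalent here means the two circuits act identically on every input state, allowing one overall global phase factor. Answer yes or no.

Yes — the two circuits implement the same unitary up to a global phase.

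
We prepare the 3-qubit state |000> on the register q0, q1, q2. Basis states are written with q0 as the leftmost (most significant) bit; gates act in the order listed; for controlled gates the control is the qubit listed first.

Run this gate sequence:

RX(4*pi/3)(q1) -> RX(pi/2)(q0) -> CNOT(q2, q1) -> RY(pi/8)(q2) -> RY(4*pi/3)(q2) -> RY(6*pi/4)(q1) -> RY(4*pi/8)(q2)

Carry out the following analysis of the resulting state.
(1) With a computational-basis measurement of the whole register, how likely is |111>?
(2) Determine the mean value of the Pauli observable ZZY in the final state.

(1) The probability of measuring |111> is -sqrt(3*sqrt(2) + 6)/32 - sqrt(2 - sqrt(2))/32 + 1/8.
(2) The observable ZZY averages to 0.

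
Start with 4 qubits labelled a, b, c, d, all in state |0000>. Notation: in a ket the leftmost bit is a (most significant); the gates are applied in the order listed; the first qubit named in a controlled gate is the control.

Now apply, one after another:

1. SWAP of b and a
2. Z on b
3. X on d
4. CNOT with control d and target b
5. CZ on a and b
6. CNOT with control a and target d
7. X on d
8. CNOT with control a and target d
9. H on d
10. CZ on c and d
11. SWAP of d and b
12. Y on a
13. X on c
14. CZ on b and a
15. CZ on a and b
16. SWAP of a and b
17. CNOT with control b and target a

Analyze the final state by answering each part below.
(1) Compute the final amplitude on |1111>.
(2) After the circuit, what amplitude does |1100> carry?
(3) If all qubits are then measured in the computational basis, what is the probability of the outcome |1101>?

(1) |1111> carries amplitude sqrt(2)*I/2 in the final state.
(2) The amplitude on |1100> is 0.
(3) Outcome |1101> occurs with probability 0.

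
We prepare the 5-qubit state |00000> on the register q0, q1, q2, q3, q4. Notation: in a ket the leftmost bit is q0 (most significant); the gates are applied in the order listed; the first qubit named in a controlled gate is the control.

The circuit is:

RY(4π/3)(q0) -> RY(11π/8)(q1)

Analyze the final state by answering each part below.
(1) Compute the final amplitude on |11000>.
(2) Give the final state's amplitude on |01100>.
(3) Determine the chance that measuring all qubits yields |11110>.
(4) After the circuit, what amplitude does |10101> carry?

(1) |11000> carries amplitude sqrt(3)*sin(5*pi/16)/2 in the final state.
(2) The final state's coefficient on |01100> equals 0.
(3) The probability of measuring |11110> is 0.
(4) |10101> carries amplitude 0 in the final state.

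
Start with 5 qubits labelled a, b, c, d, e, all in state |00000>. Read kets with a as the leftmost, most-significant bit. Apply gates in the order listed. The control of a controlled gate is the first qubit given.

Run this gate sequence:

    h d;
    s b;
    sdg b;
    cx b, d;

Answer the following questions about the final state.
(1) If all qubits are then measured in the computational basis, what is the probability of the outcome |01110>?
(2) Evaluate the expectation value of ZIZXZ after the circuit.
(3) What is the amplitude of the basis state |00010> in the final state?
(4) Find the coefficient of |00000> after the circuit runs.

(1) The probability of measuring |01110> is 0. Key observation: gates 2-3 undo each other exactly, leaving only the rest of the circuit to track.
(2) The expectation value of ZIZXZ is 1.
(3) The final state's coefficient on |00010> equals sqrt(2)/2.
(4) The final state's coefficient on |00000> equals sqrt(2)/2.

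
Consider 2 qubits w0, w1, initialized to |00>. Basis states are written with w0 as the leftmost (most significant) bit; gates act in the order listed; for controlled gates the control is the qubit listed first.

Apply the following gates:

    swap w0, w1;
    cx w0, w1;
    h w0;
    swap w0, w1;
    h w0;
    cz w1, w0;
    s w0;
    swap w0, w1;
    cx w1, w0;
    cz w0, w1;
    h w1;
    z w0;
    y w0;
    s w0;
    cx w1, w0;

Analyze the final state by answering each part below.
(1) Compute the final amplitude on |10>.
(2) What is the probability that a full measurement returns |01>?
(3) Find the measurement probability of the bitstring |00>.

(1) The amplitude on |10> is sqrt(2)*(-1 + I)/4.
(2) A full measurement returns |01> with probability 1/4.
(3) The probability of measuring |00> is 1/4.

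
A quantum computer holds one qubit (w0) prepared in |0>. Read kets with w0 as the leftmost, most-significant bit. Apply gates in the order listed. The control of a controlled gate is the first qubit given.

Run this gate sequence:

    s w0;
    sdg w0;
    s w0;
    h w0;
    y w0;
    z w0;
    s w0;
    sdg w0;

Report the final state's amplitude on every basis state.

The final amplitudes are -sqrt(2)*I/2 on |0>, -sqrt(2)*I/2 on |1>.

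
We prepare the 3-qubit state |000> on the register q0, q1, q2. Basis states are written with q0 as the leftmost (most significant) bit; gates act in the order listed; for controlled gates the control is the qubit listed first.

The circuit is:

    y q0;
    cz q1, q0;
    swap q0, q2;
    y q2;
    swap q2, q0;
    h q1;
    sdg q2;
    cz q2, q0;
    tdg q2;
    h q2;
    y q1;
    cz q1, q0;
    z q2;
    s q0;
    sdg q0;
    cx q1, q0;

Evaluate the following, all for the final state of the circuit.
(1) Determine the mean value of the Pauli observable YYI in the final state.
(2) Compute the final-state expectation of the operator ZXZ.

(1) In the final state, YYI has expectation 1.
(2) The expectation value of ZXZ is 0.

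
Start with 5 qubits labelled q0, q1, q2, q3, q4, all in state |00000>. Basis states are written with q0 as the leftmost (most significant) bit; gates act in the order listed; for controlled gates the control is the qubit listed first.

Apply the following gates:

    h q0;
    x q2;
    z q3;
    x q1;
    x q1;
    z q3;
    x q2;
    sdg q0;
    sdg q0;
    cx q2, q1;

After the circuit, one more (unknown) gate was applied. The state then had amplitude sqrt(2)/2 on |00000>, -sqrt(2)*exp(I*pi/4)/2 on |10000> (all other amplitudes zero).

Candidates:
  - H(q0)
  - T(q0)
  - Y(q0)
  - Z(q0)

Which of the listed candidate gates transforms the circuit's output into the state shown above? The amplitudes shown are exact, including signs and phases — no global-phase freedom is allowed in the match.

The applied gate was T(q0). Key observation: gates 2-7 undo each other exactly, leaving only the rest of the circuit to track.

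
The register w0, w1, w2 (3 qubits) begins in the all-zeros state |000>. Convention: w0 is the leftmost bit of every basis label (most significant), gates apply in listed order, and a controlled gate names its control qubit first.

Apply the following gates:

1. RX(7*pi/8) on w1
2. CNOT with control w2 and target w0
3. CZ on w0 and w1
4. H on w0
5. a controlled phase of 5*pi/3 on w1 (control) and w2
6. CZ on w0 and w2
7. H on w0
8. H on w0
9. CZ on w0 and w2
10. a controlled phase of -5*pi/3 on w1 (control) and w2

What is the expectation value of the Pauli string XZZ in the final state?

In the final state, XZZ has expectation -sqrt(sqrt(2) + 2)/2. Key observation: the block from step 5 through step 10 cancels to the identity and can be dropped.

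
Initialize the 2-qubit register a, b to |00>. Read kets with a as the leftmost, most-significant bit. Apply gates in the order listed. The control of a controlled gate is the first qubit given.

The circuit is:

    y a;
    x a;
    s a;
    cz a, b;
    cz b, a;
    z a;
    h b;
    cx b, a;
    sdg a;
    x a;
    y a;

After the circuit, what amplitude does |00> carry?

|00> carries amplitude sqrt(2)/2 in the final state.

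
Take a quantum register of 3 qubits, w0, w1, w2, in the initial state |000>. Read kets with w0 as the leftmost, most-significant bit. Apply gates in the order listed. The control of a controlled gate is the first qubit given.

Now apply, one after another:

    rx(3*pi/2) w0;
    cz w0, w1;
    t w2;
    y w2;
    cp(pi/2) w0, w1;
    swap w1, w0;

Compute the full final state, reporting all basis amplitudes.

The final amplitudes are -sqrt(2)*I/2 on |001>, sqrt(2)/2 on |011>, and 0 on every other basis state.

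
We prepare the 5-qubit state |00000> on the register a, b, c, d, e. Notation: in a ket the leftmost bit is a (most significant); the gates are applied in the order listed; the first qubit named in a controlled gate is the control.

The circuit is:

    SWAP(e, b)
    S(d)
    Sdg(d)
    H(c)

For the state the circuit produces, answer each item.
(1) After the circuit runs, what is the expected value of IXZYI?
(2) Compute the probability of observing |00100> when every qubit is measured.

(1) In the final state, IXZYI has expectation 0. Key observation: steps 2-3 multiply out to the identity, so the circuit reduces to the remaining gates.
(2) A full measurement returns |00100> with probability 1/2.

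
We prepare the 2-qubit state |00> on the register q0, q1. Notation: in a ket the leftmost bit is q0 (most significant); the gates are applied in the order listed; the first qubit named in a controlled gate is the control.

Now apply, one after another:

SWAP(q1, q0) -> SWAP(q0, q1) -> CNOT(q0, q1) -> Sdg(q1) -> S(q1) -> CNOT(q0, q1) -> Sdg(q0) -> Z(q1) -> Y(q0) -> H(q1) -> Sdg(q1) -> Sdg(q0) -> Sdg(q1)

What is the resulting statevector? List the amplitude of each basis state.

The resulting statevector has amplitude 0 on |00>, 0 on |01>, sqrt(2)/2 on |10>, -sqrt(2)/2 on |11>. Key observation: gates 3-6 undo each other exactly, leaving only the rest of the circuit to track.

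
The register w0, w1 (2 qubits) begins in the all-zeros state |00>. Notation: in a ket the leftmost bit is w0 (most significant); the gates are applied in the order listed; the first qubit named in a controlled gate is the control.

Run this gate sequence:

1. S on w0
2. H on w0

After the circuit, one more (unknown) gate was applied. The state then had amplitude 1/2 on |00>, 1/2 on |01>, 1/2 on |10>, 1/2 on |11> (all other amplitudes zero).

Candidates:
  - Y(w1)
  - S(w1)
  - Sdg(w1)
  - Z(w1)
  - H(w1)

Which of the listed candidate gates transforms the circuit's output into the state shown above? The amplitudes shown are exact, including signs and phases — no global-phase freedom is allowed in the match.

The applied gate was H(w1).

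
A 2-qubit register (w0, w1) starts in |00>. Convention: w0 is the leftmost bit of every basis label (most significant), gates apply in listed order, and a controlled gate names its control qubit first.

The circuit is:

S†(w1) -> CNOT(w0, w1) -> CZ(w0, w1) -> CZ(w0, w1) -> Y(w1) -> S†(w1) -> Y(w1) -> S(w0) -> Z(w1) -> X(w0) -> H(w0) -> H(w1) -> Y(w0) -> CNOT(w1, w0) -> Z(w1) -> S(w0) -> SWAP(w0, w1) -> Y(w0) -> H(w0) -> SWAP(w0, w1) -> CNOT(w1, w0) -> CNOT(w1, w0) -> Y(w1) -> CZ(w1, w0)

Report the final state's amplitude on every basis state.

The final amplitudes are 0 on |00>, -sqrt(2)/2 on |01>, 0 on |10>, sqrt(2)*I/2 on |11>.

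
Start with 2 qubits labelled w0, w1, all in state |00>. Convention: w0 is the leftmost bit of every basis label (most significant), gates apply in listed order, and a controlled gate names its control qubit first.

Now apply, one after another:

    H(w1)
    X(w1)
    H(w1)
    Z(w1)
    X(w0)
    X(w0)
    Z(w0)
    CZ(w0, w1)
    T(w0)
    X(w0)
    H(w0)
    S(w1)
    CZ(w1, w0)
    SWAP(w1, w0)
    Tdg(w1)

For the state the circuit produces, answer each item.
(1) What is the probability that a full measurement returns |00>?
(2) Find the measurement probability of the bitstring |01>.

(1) A full measurement returns |00> with probability 1/2. Key observation: steps 1-4 multiply out to the identity, so the circuit reduces to the remaining gates.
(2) Outcome |01> occurs with probability 1/2.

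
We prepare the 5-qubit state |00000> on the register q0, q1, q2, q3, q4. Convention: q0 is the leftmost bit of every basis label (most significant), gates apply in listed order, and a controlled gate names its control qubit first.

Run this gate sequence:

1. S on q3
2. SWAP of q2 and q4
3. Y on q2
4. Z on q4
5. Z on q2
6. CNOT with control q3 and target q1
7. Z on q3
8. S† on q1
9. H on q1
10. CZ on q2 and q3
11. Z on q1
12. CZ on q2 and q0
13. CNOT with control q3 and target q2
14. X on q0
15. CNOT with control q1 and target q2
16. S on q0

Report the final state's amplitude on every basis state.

The final amplitudes are sqrt(2)/2 on |10100>, -sqrt(2)/2 on |11000>, and 0 on every other basis state.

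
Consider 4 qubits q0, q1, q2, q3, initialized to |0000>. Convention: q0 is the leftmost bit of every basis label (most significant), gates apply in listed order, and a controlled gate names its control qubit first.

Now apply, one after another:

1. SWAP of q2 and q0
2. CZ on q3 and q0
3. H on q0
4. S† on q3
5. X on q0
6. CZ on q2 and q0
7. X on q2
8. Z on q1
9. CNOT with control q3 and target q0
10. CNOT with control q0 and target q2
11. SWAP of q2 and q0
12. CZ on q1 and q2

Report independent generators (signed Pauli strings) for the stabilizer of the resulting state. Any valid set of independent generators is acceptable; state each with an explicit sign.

The final state is stabilized by the group generated by +XIXI, -ZIZI, +IZII, +IIIZ; other independent generating sets are equally valid.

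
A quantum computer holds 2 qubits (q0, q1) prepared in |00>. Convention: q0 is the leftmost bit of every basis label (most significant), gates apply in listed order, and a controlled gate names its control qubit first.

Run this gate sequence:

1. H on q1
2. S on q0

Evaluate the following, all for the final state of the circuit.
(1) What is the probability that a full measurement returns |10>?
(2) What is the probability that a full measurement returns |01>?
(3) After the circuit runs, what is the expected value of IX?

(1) Outcome |10> occurs with probability 0.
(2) A full measurement returns |01> with probability 1/2.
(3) In the final state, IX has expectation 1.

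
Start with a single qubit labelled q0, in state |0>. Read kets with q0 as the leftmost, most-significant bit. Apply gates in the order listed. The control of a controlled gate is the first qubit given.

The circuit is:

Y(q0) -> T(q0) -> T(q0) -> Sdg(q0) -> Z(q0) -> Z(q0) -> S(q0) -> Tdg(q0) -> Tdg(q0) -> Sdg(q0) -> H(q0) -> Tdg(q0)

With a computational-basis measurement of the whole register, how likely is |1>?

Outcome |1> occurs with probability 1/2. Key observation: the block from step 2 through step 9 cancels to the identity and can be dropped.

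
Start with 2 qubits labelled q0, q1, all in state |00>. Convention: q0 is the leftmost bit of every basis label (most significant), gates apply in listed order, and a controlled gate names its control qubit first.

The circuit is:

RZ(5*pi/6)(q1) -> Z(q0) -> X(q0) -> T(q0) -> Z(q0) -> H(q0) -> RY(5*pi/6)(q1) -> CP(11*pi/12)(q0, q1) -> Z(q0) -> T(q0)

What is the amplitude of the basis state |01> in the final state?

The final state's coefficient on |01> equals (1 + sqrt(3))*exp(5*I*pi/6)/4.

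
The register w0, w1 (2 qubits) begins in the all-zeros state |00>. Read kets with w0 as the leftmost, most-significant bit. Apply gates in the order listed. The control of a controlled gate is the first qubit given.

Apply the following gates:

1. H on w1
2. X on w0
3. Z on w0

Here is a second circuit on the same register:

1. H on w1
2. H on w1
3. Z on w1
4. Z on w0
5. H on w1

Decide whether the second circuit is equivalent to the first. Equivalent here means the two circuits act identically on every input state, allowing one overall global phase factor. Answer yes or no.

No — the two circuits implement different unitaries, even allowing a global phase.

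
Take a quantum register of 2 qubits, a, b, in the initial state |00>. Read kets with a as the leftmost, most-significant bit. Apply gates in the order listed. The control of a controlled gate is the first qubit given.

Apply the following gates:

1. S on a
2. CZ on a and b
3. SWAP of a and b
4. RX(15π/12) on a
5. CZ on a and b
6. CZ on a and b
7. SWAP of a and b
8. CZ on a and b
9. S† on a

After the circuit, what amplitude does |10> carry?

The final state's coefficient on |10> equals 0.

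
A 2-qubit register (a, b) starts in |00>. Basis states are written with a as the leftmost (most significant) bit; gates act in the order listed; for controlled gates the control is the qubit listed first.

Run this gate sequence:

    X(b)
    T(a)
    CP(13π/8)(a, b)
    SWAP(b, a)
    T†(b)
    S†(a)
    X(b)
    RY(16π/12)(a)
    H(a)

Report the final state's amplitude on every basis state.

After the circuit, the state carries amplitude 0 on |00>, I*(sqrt(2) + sqrt(6))/4 on |01>, 0 on |10>, I*(-sqrt(2) + sqrt(6))/4 on |11>.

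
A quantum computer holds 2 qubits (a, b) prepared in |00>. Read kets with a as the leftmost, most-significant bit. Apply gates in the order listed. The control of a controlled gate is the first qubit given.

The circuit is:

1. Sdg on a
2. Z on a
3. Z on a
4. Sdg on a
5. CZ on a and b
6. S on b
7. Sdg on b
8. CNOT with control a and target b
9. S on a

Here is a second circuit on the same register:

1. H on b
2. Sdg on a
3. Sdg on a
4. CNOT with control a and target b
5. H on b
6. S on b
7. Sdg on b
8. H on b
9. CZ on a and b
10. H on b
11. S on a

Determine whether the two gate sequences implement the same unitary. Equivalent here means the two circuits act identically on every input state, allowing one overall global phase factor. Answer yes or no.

Yes, they are equivalent — the unitaries differ by at most a global phase.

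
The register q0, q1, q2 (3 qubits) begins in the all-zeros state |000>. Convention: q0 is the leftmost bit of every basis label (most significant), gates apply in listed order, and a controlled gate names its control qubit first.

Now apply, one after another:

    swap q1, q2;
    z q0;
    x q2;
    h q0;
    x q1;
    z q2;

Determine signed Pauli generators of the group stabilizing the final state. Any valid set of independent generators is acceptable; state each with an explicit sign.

The stabilizer group can be generated by +XII, -IZI, -IIZ, among other valid generating sets.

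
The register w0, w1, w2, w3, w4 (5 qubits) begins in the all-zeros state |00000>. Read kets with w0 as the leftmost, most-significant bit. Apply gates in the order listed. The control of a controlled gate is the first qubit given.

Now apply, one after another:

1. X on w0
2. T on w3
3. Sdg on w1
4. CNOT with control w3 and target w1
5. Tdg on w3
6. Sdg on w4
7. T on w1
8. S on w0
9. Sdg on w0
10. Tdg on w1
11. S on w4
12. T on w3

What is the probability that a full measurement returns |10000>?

A full measurement returns |10000> with probability 1.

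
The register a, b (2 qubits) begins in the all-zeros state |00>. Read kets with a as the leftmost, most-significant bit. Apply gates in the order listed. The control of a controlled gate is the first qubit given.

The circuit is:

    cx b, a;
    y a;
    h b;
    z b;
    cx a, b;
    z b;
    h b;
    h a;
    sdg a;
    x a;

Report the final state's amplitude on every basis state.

The final amplitudes are sqrt(2)/2 on |00>, 0 on |01>, -sqrt(2)*I/2 on |10>, 0 on |11>.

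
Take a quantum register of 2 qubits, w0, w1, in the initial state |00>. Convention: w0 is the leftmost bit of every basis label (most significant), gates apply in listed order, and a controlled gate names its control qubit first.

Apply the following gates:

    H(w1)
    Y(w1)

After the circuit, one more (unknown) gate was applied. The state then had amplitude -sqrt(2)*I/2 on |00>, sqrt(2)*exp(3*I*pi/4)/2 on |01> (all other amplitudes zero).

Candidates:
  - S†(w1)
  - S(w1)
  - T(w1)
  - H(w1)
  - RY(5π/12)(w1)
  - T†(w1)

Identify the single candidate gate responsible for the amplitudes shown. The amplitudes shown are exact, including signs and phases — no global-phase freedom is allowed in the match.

It was T(w1) that produced the state shown.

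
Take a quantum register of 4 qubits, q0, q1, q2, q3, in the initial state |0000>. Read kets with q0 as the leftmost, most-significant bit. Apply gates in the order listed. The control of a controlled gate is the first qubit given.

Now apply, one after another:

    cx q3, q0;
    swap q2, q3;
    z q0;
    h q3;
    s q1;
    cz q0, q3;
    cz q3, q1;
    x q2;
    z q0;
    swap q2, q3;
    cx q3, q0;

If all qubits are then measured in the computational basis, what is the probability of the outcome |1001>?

A full measurement returns |1001> with probability 1/2.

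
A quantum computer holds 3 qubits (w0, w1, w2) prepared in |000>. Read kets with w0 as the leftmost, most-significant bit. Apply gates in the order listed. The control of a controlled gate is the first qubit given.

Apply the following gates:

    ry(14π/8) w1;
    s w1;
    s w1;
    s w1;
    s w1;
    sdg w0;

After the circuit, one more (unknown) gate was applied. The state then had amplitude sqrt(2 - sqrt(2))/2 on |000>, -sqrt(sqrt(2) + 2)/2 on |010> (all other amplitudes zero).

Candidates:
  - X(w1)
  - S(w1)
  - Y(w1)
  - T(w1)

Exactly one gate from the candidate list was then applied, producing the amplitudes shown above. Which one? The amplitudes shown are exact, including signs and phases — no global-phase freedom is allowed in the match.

The applied gate was X(w1). Key observation: steps 2-5 multiply out to the identity, so the circuit reduces to the remaining gates.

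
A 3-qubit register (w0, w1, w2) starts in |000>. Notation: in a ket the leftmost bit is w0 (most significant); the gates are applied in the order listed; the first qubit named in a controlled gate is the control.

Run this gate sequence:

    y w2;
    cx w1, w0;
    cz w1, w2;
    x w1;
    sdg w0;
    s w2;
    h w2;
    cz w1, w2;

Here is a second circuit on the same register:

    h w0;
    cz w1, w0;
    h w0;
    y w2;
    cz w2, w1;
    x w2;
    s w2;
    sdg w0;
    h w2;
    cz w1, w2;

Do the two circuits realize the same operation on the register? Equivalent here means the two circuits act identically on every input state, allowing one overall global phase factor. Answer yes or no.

No, they are not equivalent — no single phase factor reconciles the two unitaries.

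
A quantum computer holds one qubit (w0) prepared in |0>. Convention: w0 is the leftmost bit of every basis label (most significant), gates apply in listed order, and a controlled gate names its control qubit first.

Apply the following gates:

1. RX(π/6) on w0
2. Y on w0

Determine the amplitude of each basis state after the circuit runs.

After the circuit, the state carries amplitude -sqrt(6)/4 + sqrt(2)/4 on |0>, I*(sqrt(2) + sqrt(6))/4 on |1>.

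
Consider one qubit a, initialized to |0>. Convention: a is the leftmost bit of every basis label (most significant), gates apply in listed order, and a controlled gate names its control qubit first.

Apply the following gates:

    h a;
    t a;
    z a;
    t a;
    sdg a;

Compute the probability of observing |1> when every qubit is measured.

The probability of measuring |1> is 1/2.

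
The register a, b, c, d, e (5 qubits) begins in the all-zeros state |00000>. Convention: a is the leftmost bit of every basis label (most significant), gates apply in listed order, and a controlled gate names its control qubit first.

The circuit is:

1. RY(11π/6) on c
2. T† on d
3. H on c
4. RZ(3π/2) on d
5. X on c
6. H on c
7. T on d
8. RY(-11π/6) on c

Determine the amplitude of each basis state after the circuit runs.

The resulting statevector has amplitude -sqrt(3)*exp(I*pi/4)/2 on |00000>, -exp(I*pi/4)/2 on |00100>, and 0 on every other basis state.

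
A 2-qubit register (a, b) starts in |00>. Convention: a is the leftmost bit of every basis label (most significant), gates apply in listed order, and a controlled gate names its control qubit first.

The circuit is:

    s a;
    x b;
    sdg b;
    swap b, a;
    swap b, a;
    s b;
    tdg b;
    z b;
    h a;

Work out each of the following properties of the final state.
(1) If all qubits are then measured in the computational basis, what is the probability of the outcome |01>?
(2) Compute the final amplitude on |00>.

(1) Outcome |01> occurs with probability 1/2.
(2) |00> carries amplitude 0 in the final state.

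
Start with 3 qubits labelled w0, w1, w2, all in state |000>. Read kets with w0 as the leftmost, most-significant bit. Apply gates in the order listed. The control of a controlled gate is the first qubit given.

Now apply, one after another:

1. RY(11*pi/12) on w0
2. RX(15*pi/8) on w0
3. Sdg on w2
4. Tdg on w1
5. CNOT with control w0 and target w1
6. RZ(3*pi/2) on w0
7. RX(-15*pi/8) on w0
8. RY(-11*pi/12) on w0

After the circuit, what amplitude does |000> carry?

|000> carries amplitude exp(-3*I*pi/4)*cos(pi/16)**2/2 + exp(-3*I*pi/4)*sin(pi/16)**2/2 + sqrt(3)*sqrt(1/2 - sqrt(2)/4)*sqrt(sqrt(2)/4 + 1/2)*exp(-3*I*pi/4)*sin(pi/16)**2/2 + sqrt(2)*exp(-3*I*pi/4)*sin(pi/16)**2/8 - sqrt(2)*exp(-3*I*pi/4)*cos(pi/16)**2/8 - sqrt(3)*sqrt(1/2 - sqrt(2)/4)*sqrt(sqrt(2)/4 + 1/2)*exp(-3*I*pi/4)*cos(pi/16)**2/2 in the final state.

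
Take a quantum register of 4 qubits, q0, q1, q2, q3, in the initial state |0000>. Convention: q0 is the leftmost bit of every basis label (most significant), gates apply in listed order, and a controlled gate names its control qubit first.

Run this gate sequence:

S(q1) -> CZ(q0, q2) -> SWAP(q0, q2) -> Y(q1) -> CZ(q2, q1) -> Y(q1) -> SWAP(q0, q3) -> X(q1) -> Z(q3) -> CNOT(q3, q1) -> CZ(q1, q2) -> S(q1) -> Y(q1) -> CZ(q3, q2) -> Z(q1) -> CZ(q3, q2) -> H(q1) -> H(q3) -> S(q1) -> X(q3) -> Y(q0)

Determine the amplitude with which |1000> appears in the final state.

|1000> carries amplitude I/2 in the final state.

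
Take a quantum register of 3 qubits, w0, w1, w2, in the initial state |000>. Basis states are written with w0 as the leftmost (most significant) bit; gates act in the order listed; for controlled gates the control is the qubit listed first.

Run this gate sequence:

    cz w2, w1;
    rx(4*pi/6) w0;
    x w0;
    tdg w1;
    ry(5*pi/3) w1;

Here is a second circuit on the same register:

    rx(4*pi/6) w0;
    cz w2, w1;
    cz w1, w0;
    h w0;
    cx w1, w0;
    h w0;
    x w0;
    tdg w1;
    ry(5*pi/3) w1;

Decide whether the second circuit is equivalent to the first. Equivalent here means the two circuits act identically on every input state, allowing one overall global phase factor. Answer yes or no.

Yes, they are equivalent — the unitaries differ by at most a global phase.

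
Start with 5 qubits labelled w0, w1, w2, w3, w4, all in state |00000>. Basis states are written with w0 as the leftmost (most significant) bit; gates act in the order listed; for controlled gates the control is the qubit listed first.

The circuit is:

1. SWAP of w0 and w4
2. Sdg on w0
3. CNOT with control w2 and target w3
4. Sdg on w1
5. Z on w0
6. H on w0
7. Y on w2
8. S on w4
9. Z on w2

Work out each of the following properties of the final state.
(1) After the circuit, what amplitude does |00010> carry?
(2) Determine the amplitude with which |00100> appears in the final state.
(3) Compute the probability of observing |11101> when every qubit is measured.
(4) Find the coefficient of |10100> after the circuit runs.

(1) The amplitude on |00010> is 0.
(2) The final state's coefficient on |00100> equals -sqrt(2)*I/2.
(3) The probability of measuring |11101> is 0.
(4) |10100> carries amplitude -sqrt(2)*I/2 in the final state.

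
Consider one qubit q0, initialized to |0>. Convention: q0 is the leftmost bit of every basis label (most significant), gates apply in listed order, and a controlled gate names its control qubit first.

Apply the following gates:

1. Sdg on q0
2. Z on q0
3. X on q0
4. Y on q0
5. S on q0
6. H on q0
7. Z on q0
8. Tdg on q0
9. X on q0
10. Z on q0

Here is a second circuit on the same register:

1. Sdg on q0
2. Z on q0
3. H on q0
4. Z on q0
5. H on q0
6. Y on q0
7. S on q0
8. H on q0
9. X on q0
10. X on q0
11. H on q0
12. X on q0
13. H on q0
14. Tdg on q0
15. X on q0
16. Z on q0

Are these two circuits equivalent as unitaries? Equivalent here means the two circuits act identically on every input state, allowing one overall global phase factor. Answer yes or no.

Yes: on every input state the two circuits agree up to one overall phase factor.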